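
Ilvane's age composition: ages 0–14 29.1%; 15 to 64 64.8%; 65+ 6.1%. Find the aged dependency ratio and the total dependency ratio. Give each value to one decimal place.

Old-age dependency ratio = 6.1 / 64.8 × 100 = 9.4
Total dependency ratio = (29.1 + 6.1) / 64.8 × 100 = 35.2 / 64.8 × 100 = 54.3

Old-age dependency ratio: 9.4
Total dependency ratio: 54.3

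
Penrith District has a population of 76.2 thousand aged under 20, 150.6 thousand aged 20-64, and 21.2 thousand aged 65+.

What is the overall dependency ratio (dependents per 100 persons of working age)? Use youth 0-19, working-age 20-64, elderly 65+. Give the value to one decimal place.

Total dependency ratio = (76.2 + 21.2) / 150.6 × 100 = 97.4 / 150.6 × 100 = 64.7

Total dependency ratio: 64.7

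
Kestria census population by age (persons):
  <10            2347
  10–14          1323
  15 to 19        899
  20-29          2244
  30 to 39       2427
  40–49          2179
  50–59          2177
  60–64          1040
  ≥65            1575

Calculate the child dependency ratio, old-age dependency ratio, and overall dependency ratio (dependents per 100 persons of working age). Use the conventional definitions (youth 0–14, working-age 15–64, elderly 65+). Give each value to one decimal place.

Youth dependency ratio: 33.5
Old-age dependency ratio: 14.4
Total dependency ratio: 47.8

0–14: 2347 + 1323 = 3670
15–64: 899 + 2244 + 2427 + 2179 + 2177 + 1040 = 10966
65+: 1575
Youth dependency ratio = 3670 / 10966 × 100 = 33.5
Old-age dependency ratio = 1575 / 10966 × 100 = 14.4
Total dependency ratio = (3670 + 1575) / 10966 × 100 = 5245 / 10966 × 100 = 47.8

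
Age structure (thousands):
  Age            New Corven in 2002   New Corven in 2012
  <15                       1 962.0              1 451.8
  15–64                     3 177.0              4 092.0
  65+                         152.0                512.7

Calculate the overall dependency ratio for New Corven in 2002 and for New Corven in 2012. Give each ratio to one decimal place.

New Corven in 2002: 66.5
New Corven in 2012: 48.0

New Corven in 2002: (1 962.0 + 152.0) / 3 177.0 × 100 = 2 114.0 / 3 177.0 × 100 = 66.5
New Corven in 2012: (1 451.8 + 512.7) / 4 092.0 × 100 = 1 964.5 / 4 092.0 × 100 = 48.0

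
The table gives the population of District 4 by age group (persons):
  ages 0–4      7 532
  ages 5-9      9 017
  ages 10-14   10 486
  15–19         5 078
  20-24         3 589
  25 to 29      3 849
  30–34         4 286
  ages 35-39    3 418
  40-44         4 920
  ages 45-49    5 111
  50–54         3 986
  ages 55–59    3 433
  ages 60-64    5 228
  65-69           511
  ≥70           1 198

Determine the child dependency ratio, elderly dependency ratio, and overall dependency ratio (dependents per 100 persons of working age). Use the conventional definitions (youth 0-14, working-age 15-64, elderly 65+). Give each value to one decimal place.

0–14: 7 532 + 9 017 + 10 486 = 27 035
15–64: 5 078 + 3 589 + 3 849 + 4 286 + 3 418 + 4 920 + 5 111 + 3 986 + 3 433 + 5 228 = 42 898
65+: 511 + 1 198 = 1 709
Youth dependency ratio = 27 035 / 42 898 × 100 = 63.0
Old-age dependency ratio = 1 709 / 42 898 × 100 = 4.0
Total dependency ratio = (27 035 + 1 709) / 42 898 × 100 = 28 744 / 42 898 × 100 = 67.0

Youth dependency ratio: 63.0
Old-age dependency ratio: 4.0
Total dependency ratio: 67.0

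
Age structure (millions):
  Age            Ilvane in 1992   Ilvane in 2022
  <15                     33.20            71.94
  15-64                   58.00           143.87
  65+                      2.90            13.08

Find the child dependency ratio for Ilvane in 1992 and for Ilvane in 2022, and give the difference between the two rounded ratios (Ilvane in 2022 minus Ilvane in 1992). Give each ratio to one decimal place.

Ilvane in 1992: 57.2
Ilvane in 2022: 50.0
Difference: -7.2

Ilvane in 1992: 33.20 / 58.00 × 100 = 57.2
Ilvane in 2022: 71.94 / 143.87 × 100 = 50.0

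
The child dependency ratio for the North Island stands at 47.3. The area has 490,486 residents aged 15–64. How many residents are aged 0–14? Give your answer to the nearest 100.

Aged 0–14: 232,000

Youth dependency ratio = youth / working-age × 100
47.3 = Y / 490,486 × 100
⇒ 232,000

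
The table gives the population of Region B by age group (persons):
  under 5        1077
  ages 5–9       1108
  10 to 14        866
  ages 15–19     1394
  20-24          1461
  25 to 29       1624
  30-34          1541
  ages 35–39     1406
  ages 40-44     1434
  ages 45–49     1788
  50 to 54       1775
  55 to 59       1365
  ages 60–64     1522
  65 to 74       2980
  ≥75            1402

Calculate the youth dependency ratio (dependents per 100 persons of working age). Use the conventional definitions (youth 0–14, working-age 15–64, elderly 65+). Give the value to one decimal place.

0–14: 1077 + 1108 + 866 = 3051
15–64: 1394 + 1461 + 1624 + 1541 + 1406 + 1434 + 1788 + 1775 + 1365 + 1522 = 15310
65+: 2980 + 1402 = 4382
Youth dependency ratio = 3051 / 15310 × 100 = 19.9

Youth dependency ratio: 19.9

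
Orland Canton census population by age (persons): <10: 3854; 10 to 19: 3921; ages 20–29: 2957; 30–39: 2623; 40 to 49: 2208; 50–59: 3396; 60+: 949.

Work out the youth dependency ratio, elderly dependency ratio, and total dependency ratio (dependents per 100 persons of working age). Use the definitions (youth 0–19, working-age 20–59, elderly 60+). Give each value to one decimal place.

Youth dependency ratio: 69.5
Old-age dependency ratio: 8.5
Total dependency ratio: 78.0

0–19: 3854 + 3921 = 7775
20–59: 2957 + 2623 + 2208 + 3396 = 11184
60+: 949
Youth dependency ratio = 7775 / 11184 × 100 = 69.5
Old-age dependency ratio = 949 / 11184 × 100 = 8.5
Total dependency ratio = (7775 + 949) / 11184 × 100 = 8724 / 11184 × 100 = 78.0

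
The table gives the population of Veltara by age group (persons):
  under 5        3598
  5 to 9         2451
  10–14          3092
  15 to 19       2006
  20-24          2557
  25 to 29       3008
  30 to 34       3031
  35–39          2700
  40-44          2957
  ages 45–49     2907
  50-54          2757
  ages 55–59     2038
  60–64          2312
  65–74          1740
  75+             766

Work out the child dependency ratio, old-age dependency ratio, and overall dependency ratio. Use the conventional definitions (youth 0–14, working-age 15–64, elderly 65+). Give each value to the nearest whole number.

Youth dependency ratio: 35
Old-age dependency ratio: 10
Total dependency ratio: 44

0–14: 3598 + 2451 + 3092 = 9141
15–64: 2006 + 2557 + 3008 + 3031 + 2700 + 2957 + 2907 + 2757 + 2038 + 2312 = 26273
65+: 1740 + 766 = 2506
Youth dependency ratio = 9141 / 26273 × 100 = 35
Old-age dependency ratio = 2506 / 26273 × 100 = 10
Total dependency ratio = (9141 + 2506) / 26273 × 100 = 11647 / 26273 × 100 = 44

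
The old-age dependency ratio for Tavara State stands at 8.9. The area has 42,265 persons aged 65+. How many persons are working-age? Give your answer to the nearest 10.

Working-age: 474,890

Old-age dependency ratio = elderly / working-age × 100
8.9 = 42,265 / W × 100
⇒ 474,890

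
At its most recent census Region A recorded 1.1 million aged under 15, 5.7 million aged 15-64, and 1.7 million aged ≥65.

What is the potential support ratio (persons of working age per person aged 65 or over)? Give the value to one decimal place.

Potential support ratio: 3.4

Potential support ratio = 5.7 / 1.7 = 3.4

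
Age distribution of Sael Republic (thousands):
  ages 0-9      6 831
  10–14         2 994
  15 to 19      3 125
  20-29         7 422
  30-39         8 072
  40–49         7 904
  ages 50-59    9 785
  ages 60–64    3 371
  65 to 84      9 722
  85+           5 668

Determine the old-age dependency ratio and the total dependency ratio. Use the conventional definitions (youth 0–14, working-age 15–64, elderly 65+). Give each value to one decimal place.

Old-age dependency ratio: 38.8
Total dependency ratio: 63.5

0–14: 6 831 + 2 994 = 9 825
15–64: 3 125 + 7 422 + 8 072 + 7 904 + 9 785 + 3 371 = 39 679
65+: 9 722 + 5 668 = 15 390
Old-age dependency ratio = 15 390 / 39 679 × 100 = 38.8
Total dependency ratio = (9 825 + 15 390) / 39 679 × 100 = 25 215 / 39 679 × 100 = 63.5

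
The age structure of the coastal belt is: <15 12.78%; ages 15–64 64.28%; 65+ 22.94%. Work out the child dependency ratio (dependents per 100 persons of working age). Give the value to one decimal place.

Youth dependency ratio: 19.9

Youth dependency ratio = 12.78 / 64.28 × 100 = 19.9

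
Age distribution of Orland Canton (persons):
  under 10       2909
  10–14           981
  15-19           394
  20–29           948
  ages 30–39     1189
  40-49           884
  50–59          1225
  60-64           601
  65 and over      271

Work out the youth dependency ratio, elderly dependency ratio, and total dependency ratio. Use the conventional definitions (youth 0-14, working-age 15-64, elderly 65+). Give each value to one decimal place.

Youth dependency ratio: 74.2
Old-age dependency ratio: 5.2
Total dependency ratio: 79.4

0–14: 2909 + 981 = 3890
15–64: 394 + 948 + 1189 + 884 + 1225 + 601 = 5241
65+: 271
Youth dependency ratio = 3890 / 5241 × 100 = 74.2
Old-age dependency ratio = 271 / 5241 × 100 = 5.2
Total dependency ratio = (3890 + 271) / 5241 × 100 = 4161 / 5241 × 100 = 79.4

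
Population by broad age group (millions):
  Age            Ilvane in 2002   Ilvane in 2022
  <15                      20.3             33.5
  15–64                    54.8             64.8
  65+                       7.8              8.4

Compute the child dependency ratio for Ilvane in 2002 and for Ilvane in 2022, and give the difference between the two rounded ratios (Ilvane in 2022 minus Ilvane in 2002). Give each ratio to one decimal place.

Ilvane in 2002: 37.0
Ilvane in 2022: 51.7
Difference: +14.7

Ilvane in 2002: 20.3 / 54.8 × 100 = 37.0
Ilvane in 2022: 33.5 / 64.8 × 100 = 51.7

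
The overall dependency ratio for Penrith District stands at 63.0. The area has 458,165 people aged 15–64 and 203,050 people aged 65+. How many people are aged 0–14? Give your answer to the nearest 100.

Aged 0–14: 85,600

Total dependency ratio = (youth + elderly) / working-age × 100
63.0 = (Y + 203,050) / 458,165 × 100
⇒ 85,600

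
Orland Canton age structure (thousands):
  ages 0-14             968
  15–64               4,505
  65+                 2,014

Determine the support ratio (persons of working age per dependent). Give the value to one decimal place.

Support ratio = 4,505 / (968 + 2,014) = 4,505 / 2,982 = 1.5

Support ratio: 1.5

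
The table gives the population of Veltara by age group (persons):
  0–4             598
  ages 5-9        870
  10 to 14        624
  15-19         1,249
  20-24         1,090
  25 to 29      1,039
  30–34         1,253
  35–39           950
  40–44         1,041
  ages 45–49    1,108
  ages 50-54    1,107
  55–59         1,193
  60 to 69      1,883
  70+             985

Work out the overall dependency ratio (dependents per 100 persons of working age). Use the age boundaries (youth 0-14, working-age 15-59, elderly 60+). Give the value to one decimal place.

0–14: 598 + 870 + 624 = 2,092
15–59: 1,249 + 1,090 + 1,039 + 1,253 + 950 + 1,041 + 1,108 + 1,107 + 1,193 = 10,030
60+: 1,883 + 985 = 2,868
Total dependency ratio = (2,092 + 2,868) / 10,030 × 100 = 4,960 / 10,030 × 100 = 49.5

Total dependency ratio: 49.5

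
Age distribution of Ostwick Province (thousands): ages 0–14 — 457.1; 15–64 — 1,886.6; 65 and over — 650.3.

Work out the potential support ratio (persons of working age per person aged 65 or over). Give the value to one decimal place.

Potential support ratio: 2.9

Potential support ratio = 1,886.6 / 650.3 = 2.9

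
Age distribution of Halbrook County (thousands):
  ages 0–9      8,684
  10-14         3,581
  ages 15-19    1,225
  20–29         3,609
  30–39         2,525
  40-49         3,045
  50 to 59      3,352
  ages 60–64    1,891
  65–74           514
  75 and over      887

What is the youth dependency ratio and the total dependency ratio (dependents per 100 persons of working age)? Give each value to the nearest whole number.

Youth dependency ratio: 78
Total dependency ratio: 87

0–14: 8,684 + 3,581 = 12,265
15–64: 1,225 + 3,609 + 2,525 + 3,045 + 3,352 + 1,891 = 15,647
65+: 514 + 887 = 1,401
Youth dependency ratio = 12,265 / 15,647 × 100 = 78
Total dependency ratio = (12,265 + 1,401) / 15,647 × 100 = 13,666 / 15,647 × 100 = 87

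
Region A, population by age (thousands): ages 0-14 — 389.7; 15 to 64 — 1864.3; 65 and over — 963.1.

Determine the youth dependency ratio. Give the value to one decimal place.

Youth dependency ratio = 389.7 / 1864.3 × 100 = 20.9

Youth dependency ratio: 20.9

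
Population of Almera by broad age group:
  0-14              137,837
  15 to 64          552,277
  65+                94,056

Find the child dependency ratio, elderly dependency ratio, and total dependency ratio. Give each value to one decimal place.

Youth dependency ratio: 25.0
Old-age dependency ratio: 17.0
Total dependency ratio: 42.0

Youth dependency ratio = 137,837 / 552,277 × 100 = 25.0
Old-age dependency ratio = 94,056 / 552,277 × 100 = 17.0
Total dependency ratio = (137,837 + 94,056) / 552,277 × 100 = 231,893 / 552,277 × 100 = 42.0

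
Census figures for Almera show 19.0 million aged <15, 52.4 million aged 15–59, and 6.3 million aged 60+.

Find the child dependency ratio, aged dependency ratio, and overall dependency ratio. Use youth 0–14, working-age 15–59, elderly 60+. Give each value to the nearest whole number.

Youth dependency ratio = 19.0 / 52.4 × 100 = 36
Old-age dependency ratio = 6.3 / 52.4 × 100 = 12
Total dependency ratio = (19.0 + 6.3) / 52.4 × 100 = 25.3 / 52.4 × 100 = 48

Youth dependency ratio: 36
Old-age dependency ratio: 12
Total dependency ratio: 48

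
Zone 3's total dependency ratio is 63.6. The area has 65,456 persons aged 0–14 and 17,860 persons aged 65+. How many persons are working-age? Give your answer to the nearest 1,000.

Total dependency ratio = (youth + elderly) / working-age × 100
63.6 = (65,456 + 17,860) / W × 100
⇒ 131,000

Working-age: 131,000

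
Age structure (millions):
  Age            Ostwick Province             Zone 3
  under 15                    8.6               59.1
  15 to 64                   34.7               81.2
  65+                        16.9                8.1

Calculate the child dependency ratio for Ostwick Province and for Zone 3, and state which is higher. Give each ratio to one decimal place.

Ostwick Province: 8.6 / 34.7 × 100 = 24.8
Zone 3: 59.1 / 81.2 × 100 = 72.8

Ostwick Province: 24.8
Zone 3: 72.8
Higher: Zone 3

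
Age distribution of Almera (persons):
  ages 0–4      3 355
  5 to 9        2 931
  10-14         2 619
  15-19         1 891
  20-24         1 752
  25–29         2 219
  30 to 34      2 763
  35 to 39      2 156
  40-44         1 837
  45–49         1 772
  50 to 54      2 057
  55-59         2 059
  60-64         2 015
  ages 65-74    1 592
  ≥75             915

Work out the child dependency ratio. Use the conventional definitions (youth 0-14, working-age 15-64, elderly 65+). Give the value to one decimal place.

0–14: 3 355 + 2 931 + 2 619 = 8 905
15–64: 1 891 + 1 752 + 2 219 + 2 763 + 2 156 + 1 837 + 1 772 + 2 057 + 2 059 + 2 015 = 20 521
65+: 1 592 + 915 = 2 507
Youth dependency ratio = 8 905 / 20 521 × 100 = 43.4

Youth dependency ratio: 43.4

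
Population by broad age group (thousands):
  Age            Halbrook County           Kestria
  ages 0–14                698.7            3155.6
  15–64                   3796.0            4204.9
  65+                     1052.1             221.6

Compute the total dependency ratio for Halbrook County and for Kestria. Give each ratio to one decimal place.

Halbrook County: 46.1
Kestria: 80.3

Halbrook County: (698.7 + 1052.1) / 3796.0 × 100 = 1750.8 / 3796.0 × 100 = 46.1
Kestria: (3155.6 + 221.6) / 4204.9 × 100 = 3377.2 / 4204.9 × 100 = 80.3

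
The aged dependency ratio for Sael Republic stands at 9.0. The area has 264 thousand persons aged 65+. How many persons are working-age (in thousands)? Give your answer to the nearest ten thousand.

Old-age dependency ratio = elderly / working-age × 100
9.0 = 264 / W × 100
⇒ 2 930

Working-age: 2 930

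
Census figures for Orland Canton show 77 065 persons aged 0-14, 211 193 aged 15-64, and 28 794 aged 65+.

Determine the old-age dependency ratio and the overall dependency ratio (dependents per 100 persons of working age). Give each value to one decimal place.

Old-age dependency ratio = 28 794 / 211 193 × 100 = 13.6
Total dependency ratio = (77 065 + 28 794) / 211 193 × 100 = 105 859 / 211 193 × 100 = 50.1

Old-age dependency ratio: 13.6
Total dependency ratio: 50.1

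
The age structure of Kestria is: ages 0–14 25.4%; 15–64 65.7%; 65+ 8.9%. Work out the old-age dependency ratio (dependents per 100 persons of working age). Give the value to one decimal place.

Old-age dependency ratio = 8.9 / 65.7 × 100 = 13.5

Old-age dependency ratio: 13.5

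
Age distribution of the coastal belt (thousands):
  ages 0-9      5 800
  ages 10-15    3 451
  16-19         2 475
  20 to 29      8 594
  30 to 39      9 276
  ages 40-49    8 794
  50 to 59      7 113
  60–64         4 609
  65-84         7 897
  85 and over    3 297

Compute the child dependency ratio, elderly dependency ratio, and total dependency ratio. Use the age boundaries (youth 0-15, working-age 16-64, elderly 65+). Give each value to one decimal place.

Youth dependency ratio: 22.6
Old-age dependency ratio: 27.4
Total dependency ratio: 50.0

0–15: 5 800 + 3 451 = 9 251
16–64: 2 475 + 8 594 + 9 276 + 8 794 + 7 113 + 4 609 = 40 861
65+: 7 897 + 3 297 = 11 194
Youth dependency ratio = 9 251 / 40 861 × 100 = 22.6
Old-age dependency ratio = 11 194 / 40 861 × 100 = 27.4
Total dependency ratio = (9 251 + 11 194) / 40 861 × 100 = 20 445 / 40 861 × 100 = 50.0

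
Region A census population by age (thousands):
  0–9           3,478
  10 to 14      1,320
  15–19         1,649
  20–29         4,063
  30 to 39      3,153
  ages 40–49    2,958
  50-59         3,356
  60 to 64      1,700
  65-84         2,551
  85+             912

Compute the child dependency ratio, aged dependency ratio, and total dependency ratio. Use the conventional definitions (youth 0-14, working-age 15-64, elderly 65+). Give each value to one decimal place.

Youth dependency ratio: 28.4
Old-age dependency ratio: 20.5
Total dependency ratio: 48.9

0–14: 3,478 + 1,320 = 4,798
15–64: 1,649 + 4,063 + 3,153 + 2,958 + 3,356 + 1,700 = 16,879
65+: 2,551 + 912 = 3,463
Youth dependency ratio = 4,798 / 16,879 × 100 = 28.4
Old-age dependency ratio = 3,463 / 16,879 × 100 = 20.5
Total dependency ratio = (4,798 + 3,463) / 16,879 × 100 = 8,261 / 16,879 × 100 = 48.9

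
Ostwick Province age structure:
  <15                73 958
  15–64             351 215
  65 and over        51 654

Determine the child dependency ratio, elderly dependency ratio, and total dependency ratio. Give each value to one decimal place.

Youth dependency ratio = 73 958 / 351 215 × 100 = 21.1
Old-age dependency ratio = 51 654 / 351 215 × 100 = 14.7
Total dependency ratio = (73 958 + 51 654) / 351 215 × 100 = 125 612 / 351 215 × 100 = 35.8

Youth dependency ratio: 21.1
Old-age dependency ratio: 14.7
Total dependency ratio: 35.8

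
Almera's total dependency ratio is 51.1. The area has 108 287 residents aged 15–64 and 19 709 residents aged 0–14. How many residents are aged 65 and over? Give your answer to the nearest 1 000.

Aged 65 and over: 36 000

Total dependency ratio = (youth + elderly) / working-age × 100
51.1 = (19 709 + E) / 108 287 × 100
⇒ 36 000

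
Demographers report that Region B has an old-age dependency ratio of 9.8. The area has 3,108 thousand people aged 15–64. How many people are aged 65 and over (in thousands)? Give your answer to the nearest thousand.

Old-age dependency ratio = elderly / working-age × 100
9.8 = E / 3,108 × 100
⇒ 305

Aged 65 and over: 305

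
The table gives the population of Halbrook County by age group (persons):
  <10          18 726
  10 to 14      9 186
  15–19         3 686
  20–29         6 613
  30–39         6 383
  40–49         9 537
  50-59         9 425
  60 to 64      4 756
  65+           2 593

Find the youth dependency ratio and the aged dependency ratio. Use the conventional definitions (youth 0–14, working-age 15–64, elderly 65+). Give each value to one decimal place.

Youth dependency ratio: 69.1
Old-age dependency ratio: 6.4

0–14: 18 726 + 9 186 = 27 912
15–64: 3 686 + 6 613 + 6 383 + 9 537 + 9 425 + 4 756 = 40 400
65+: 2 593
Youth dependency ratio = 27 912 / 40 400 × 100 = 69.1
Old-age dependency ratio = 2 593 / 40 400 × 100 = 6.4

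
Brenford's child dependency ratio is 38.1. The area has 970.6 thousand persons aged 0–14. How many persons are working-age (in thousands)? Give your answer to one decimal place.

Working-age: 2,547.5

Youth dependency ratio = youth / working-age × 100
38.1 = 970.6 / W × 100
⇒ 2,547.5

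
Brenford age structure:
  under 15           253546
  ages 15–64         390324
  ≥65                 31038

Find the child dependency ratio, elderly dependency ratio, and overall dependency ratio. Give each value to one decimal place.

Youth dependency ratio = 253546 / 390324 × 100 = 65.0
Old-age dependency ratio = 31038 / 390324 × 100 = 8.0
Total dependency ratio = (253546 + 31038) / 390324 × 100 = 284584 / 390324 × 100 = 72.9

Youth dependency ratio: 65.0
Old-age dependency ratio: 8.0
Total dependency ratio: 72.9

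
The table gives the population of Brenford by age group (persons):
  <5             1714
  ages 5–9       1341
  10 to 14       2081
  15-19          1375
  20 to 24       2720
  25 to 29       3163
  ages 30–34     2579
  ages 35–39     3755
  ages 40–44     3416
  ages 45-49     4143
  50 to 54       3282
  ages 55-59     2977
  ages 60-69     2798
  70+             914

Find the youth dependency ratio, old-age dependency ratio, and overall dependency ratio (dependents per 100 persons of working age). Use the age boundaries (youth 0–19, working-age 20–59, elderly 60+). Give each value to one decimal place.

0–19: 1714 + 1341 + 2081 + 1375 = 6511
20–59: 2720 + 3163 + 2579 + 3755 + 3416 + 4143 + 3282 + 2977 = 26035
60+: 2798 + 914 = 3712
Youth dependency ratio = 6511 / 26035 × 100 = 25.0
Old-age dependency ratio = 3712 / 26035 × 100 = 14.3
Total dependency ratio = (6511 + 3712) / 26035 × 100 = 10223 / 26035 × 100 = 39.3

Youth dependency ratio: 25.0
Old-age dependency ratio: 14.3
Total dependency ratio: 39.3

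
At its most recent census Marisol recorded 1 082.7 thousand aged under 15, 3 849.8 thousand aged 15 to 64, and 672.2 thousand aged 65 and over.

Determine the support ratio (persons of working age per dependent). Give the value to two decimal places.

Support ratio = 3 849.8 / (1 082.7 + 672.2) = 3 849.8 / 1 754.9 = 2.19

Support ratio: 2.19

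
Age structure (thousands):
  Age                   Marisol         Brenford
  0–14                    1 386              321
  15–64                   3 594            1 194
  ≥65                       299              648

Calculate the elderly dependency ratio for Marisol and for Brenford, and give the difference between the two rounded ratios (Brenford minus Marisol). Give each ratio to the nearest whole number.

Marisol: 299 / 3 594 × 100 = 8
Brenford: 648 / 1 194 × 100 = 54

Marisol: 8
Brenford: 54
Difference: +46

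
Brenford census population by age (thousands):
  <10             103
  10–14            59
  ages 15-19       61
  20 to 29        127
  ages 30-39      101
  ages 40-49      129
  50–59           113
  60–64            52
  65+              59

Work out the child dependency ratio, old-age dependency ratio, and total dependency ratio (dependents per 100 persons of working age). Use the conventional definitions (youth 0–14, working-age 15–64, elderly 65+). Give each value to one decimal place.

Youth dependency ratio: 27.8
Old-age dependency ratio: 10.1
Total dependency ratio: 37.9

0–14: 103 + 59 = 162
15–64: 61 + 127 + 101 + 129 + 113 + 52 = 583
65+: 59
Youth dependency ratio = 162 / 583 × 100 = 27.8
Old-age dependency ratio = 59 / 583 × 100 = 10.1
Total dependency ratio = (162 + 59) / 583 × 100 = 221 / 583 × 100 = 37.9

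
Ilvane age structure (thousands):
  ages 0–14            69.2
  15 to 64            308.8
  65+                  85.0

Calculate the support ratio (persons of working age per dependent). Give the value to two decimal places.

Support ratio: 2.00

Support ratio = 308.8 / (69.2 + 85.0) = 308.8 / 154.2 = 2.00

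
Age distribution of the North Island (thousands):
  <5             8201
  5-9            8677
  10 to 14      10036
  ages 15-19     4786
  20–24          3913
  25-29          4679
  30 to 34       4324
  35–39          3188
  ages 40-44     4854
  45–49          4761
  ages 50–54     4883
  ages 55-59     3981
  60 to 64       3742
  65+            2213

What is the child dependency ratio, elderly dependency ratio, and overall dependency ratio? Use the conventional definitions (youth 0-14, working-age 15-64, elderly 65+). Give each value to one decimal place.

Youth dependency ratio: 62.4
Old-age dependency ratio: 5.1
Total dependency ratio: 67.6

0–14: 8201 + 8677 + 10036 = 26914
15–64: 4786 + 3913 + 4679 + 4324 + 3188 + 4854 + 4761 + 4883 + 3981 + 3742 = 43111
65+: 2213
Youth dependency ratio = 26914 / 43111 × 100 = 62.4
Old-age dependency ratio = 2213 / 43111 × 100 = 5.1
Total dependency ratio = (26914 + 2213) / 43111 × 100 = 29127 / 43111 × 100 = 67.6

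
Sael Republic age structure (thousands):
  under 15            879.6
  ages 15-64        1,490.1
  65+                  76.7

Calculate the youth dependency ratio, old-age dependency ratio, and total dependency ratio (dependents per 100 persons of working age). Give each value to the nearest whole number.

Youth dependency ratio: 59
Old-age dependency ratio: 5
Total dependency ratio: 64

Youth dependency ratio = 879.6 / 1,490.1 × 100 = 59
Old-age dependency ratio = 76.7 / 1,490.1 × 100 = 5
Total dependency ratio = (879.6 + 76.7) / 1,490.1 × 100 = 956.3 / 1,490.1 × 100 = 64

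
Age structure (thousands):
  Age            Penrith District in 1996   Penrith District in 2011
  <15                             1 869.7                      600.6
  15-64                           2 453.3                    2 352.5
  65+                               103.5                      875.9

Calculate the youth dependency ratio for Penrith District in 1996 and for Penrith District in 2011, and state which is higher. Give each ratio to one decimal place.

Penrith District in 1996: 76.2
Penrith District in 2011: 25.5
Higher: Penrith District in 1996

Penrith District in 1996: 1 869.7 / 2 453.3 × 100 = 76.2
Penrith District in 2011: 600.6 / 2 352.5 × 100 = 25.5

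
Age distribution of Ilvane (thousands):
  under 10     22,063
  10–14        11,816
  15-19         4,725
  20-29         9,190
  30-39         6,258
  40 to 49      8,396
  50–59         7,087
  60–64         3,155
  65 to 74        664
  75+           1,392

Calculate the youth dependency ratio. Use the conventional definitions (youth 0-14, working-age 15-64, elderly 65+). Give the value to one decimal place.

0–14: 22,063 + 11,816 = 33,879
15–64: 4,725 + 9,190 + 6,258 + 8,396 + 7,087 + 3,155 = 38,811
65+: 664 + 1,392 = 2,056
Youth dependency ratio = 33,879 / 38,811 × 100 = 87.3

Youth dependency ratio: 87.3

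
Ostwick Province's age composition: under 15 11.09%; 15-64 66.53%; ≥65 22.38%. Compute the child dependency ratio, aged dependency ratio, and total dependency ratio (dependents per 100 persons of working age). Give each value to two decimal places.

Youth dependency ratio: 16.67
Old-age dependency ratio: 33.64
Total dependency ratio: 50.31

Youth dependency ratio = 11.09 / 66.53 × 100 = 16.67
Old-age dependency ratio = 22.38 / 66.53 × 100 = 33.64
Total dependency ratio = (11.09 + 22.38) / 66.53 × 100 = 33.47 / 66.53 × 100 = 50.31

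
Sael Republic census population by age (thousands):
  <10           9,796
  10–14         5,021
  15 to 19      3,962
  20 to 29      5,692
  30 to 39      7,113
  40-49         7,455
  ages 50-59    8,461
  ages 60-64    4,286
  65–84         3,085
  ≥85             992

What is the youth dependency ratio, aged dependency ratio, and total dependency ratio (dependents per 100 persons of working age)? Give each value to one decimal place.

0–14: 9,796 + 5,021 = 14,817
15–64: 3,962 + 5,692 + 7,113 + 7,455 + 8,461 + 4,286 = 36,969
65+: 3,085 + 992 = 4,077
Youth dependency ratio = 14,817 / 36,969 × 100 = 40.1
Old-age dependency ratio = 4,077 / 36,969 × 100 = 11.0
Total dependency ratio = (14,817 + 4,077) / 36,969 × 100 = 18,894 / 36,969 × 100 = 51.1

Youth dependency ratio: 40.1
Old-age dependency ratio: 11.0
Total dependency ratio: 51.1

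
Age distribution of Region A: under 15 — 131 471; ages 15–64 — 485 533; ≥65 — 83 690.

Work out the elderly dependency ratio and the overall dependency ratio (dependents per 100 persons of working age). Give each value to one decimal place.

Old-age dependency ratio: 17.2
Total dependency ratio: 44.3

Old-age dependency ratio = 83 690 / 485 533 × 100 = 17.2
Total dependency ratio = (131 471 + 83 690) / 485 533 × 100 = 215 161 / 485 533 × 100 = 44.3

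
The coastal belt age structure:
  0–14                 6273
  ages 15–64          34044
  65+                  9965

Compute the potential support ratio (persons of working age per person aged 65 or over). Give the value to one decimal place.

Potential support ratio = 34044 / 9965 = 3.4

Potential support ratio: 3.4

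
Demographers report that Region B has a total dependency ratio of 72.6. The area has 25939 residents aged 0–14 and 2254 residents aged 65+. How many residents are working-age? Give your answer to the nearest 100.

Working-age: 38800

Total dependency ratio = (youth + elderly) / working-age × 100
72.6 = (25939 + 2254) / W × 100
⇒ 38800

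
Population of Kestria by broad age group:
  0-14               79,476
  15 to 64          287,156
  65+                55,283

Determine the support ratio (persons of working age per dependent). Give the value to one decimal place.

Support ratio: 2.1

Support ratio = 287,156 / (79,476 + 55,283) = 287,156 / 134,759 = 2.1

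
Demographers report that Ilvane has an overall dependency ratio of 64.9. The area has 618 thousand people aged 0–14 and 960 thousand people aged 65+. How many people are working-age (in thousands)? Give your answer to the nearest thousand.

Working-age: 2 431

Total dependency ratio = (youth + elderly) / working-age × 100
64.9 = (618 + 960) / W × 100
⇒ 2 431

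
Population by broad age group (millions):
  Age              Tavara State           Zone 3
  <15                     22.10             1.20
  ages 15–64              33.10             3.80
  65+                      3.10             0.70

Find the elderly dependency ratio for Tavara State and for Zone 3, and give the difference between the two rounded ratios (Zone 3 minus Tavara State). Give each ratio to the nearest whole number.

Tavara State: 9
Zone 3: 18
Difference: +9

Tavara State: 3.10 / 33.10 × 100 = 9
Zone 3: 0.70 / 3.80 × 100 = 18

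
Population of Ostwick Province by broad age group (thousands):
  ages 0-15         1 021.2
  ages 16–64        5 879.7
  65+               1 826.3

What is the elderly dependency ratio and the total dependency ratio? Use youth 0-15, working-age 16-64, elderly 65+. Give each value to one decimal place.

Old-age dependency ratio = 1 826.3 / 5 879.7 × 100 = 31.1
Total dependency ratio = (1 021.2 + 1 826.3) / 5 879.7 × 100 = 2 847.5 / 5 879.7 × 100 = 48.4

Old-age dependency ratio: 31.1
Total dependency ratio: 48.4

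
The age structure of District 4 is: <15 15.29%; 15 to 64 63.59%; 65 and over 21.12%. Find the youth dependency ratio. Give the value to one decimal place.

Youth dependency ratio = 15.29 / 63.59 × 100 = 24.0

Youth dependency ratio: 24.0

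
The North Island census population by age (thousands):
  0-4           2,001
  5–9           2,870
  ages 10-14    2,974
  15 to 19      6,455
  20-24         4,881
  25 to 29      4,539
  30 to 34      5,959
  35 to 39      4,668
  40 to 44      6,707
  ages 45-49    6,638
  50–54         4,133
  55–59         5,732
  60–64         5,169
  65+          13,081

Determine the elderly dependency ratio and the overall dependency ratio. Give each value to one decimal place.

Old-age dependency ratio: 23.8
Total dependency ratio: 38.1

0–14: 2,001 + 2,870 + 2,974 = 7,845
15–64: 6,455 + 4,881 + 4,539 + 5,959 + 4,668 + 6,707 + 6,638 + 4,133 + 5,732 + 5,169 = 54,881
65+: 13,081
Old-age dependency ratio = 13,081 / 54,881 × 100 = 23.8
Total dependency ratio = (7,845 + 13,081) / 54,881 × 100 = 20,926 / 54,881 × 100 = 38.1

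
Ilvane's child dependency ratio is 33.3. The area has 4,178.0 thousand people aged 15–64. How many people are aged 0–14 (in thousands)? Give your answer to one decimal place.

Aged 0–14: 1,391.3

Youth dependency ratio = youth / working-age × 100
33.3 = Y / 4,178.0 × 100
⇒ 1,391.3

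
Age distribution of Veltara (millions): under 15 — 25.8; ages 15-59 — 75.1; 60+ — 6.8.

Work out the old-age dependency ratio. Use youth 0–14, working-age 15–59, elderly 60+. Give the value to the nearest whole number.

Old-age dependency ratio = 6.8 / 75.1 × 100 = 9

Old-age dependency ratio: 9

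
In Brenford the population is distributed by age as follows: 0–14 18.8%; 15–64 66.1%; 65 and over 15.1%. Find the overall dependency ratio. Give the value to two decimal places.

Total dependency ratio = (18.8 + 15.1) / 66.1 × 100 = 33.9 / 66.1 × 100 = 51.29

Total dependency ratio: 51.29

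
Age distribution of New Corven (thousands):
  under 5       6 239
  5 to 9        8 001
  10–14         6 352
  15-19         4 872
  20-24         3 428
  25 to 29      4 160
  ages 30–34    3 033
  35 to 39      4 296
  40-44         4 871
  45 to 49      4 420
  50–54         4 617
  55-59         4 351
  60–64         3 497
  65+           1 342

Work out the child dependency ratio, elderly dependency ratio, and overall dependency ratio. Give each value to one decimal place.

Youth dependency ratio: 49.6
Old-age dependency ratio: 3.2
Total dependency ratio: 52.8

0–14: 6 239 + 8 001 + 6 352 = 20 592
15–64: 4 872 + 3 428 + 4 160 + 3 033 + 4 296 + 4 871 + 4 420 + 4 617 + 4 351 + 3 497 = 41 545
65+: 1 342
Youth dependency ratio = 20 592 / 41 545 × 100 = 49.6
Old-age dependency ratio = 1 342 / 41 545 × 100 = 3.2
Total dependency ratio = (20 592 + 1 342) / 41 545 × 100 = 21 934 / 41 545 × 100 = 52.8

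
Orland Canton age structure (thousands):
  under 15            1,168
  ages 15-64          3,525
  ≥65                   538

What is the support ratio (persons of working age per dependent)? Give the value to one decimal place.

Support ratio = 3,525 / (1,168 + 538) = 3,525 / 1,706 = 2.1

Support ratio: 2.1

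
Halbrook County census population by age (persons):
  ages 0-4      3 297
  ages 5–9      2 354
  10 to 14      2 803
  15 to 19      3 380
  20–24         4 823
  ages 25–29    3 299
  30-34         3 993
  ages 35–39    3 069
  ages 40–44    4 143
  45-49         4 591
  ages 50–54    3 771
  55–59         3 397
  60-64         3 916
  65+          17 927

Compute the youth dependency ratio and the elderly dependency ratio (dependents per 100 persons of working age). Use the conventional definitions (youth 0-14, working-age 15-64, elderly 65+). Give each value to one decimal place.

0–14: 3 297 + 2 354 + 2 803 = 8 454
15–64: 3 380 + 4 823 + 3 299 + 3 993 + 3 069 + 4 143 + 4 591 + 3 771 + 3 397 + 3 916 = 38 382
65+: 17 927
Youth dependency ratio = 8 454 / 38 382 × 100 = 22.0
Old-age dependency ratio = 17 927 / 38 382 × 100 = 46.7

Youth dependency ratio: 22.0
Old-age dependency ratio: 46.7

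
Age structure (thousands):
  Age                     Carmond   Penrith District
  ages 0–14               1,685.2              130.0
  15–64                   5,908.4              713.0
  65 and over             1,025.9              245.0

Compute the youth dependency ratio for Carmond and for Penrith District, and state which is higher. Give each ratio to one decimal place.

Carmond: 28.5
Penrith District: 18.2
Higher: Carmond

Carmond: 1,685.2 / 5,908.4 × 100 = 28.5
Penrith District: 130.0 / 713.0 × 100 = 18.2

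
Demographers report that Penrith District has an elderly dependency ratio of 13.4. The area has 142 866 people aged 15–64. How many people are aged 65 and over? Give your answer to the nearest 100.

Aged 65 and over: 19 100

Old-age dependency ratio = elderly / working-age × 100
13.4 = E / 142 866 × 100
⇒ 19 100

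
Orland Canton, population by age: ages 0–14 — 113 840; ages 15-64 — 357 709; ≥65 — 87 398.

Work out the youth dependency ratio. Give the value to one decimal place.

Youth dependency ratio: 31.8

Youth dependency ratio = 113 840 / 357 709 × 100 = 31.8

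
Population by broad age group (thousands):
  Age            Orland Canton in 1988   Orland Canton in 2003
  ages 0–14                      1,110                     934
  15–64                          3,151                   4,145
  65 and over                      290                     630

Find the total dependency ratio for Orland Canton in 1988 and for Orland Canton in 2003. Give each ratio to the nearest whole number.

Orland Canton in 1988: (1,110 + 290) / 3,151 × 100 = 1,400 / 3,151 × 100 = 44
Orland Canton in 2003: (934 + 630) / 4,145 × 100 = 1,564 / 4,145 × 100 = 38

Orland Canton in 1988: 44
Orland Canton in 2003: 38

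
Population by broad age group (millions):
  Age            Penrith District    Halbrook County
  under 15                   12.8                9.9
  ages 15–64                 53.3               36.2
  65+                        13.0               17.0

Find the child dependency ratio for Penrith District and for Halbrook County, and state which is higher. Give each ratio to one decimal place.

Penrith District: 12.8 / 53.3 × 100 = 24.0
Halbrook County: 9.9 / 36.2 × 100 = 27.3

Penrith District: 24.0
Halbrook County: 27.3
Higher: Halbrook County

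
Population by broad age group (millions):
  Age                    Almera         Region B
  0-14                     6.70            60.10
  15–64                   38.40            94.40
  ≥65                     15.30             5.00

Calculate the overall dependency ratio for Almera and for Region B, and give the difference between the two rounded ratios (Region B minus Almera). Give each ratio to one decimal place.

Almera: (6.70 + 15.30) / 38.40 × 100 = 22.00 / 38.40 × 100 = 57.3
Region B: (60.10 + 5.00) / 94.40 × 100 = 65.10 / 94.40 × 100 = 69.0

Almera: 57.3
Region B: 69.0
Difference: +11.7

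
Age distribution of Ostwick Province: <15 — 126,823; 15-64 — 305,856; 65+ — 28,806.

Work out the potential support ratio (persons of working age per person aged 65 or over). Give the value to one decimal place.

Potential support ratio = 305,856 / 28,806 = 10.6

Potential support ratio: 10.6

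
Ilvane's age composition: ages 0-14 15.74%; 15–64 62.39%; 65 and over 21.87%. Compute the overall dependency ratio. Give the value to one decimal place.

Total dependency ratio: 60.3

Total dependency ratio = (15.74 + 21.87) / 62.39 × 100 = 37.61 / 62.39 × 100 = 60.3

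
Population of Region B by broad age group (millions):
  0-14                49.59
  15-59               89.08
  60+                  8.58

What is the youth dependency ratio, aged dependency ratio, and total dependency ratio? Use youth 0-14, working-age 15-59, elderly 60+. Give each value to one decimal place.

Youth dependency ratio: 55.7
Old-age dependency ratio: 9.6
Total dependency ratio: 65.3

Youth dependency ratio = 49.59 / 89.08 × 100 = 55.7
Old-age dependency ratio = 8.58 / 89.08 × 100 = 9.6
Total dependency ratio = (49.59 + 8.58) / 89.08 × 100 = 58.17 / 89.08 × 100 = 65.3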